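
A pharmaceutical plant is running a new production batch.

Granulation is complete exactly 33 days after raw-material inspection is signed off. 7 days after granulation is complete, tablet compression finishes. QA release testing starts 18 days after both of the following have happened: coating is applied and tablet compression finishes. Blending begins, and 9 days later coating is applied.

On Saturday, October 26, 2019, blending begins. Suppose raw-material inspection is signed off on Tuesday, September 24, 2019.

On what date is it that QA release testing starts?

Blending begins: Oct 26, 2019.
Coating is applied: Oct 26, 2019 + 9 days = Nov 4, 2019.
Raw-material inspection is signed off: Sep 24, 2019.
Granulation is complete: Sep 24, 2019 + 33 days = Oct 27, 2019.
Tablet compression finishes: Oct 27, 2019 + 7 days = Nov 3, 2019.
Both prerequisites met — coating is applied (Nov 4, 2019), tablet compression finishes (Nov 3, 2019); the later is Nov 4, 2019.
QA release testing starts: Nov 4, 2019 + 18 days = Nov 22, 2019.

Friday, November 22, 2019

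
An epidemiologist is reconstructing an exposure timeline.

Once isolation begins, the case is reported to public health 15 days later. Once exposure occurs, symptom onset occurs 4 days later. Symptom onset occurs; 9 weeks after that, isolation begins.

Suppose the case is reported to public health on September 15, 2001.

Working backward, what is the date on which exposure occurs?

The case is reported to public health: Sep 15, 2001.
Isolation begins: Sep 15, 2001 − 15 days = Aug 31, 2001.
Symptom onset occurs: Aug 31, 2001 − 9 weeks = Jun 29, 2001.
Exposure occurs: Jun 29, 2001 − 4 days = Jun 25, 2001.

June 25, 2001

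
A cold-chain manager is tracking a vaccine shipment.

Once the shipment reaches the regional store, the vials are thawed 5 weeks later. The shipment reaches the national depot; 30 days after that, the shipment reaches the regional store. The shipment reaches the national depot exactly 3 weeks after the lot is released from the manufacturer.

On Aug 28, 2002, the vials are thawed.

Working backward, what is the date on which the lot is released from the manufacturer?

The vials are thawed: Aug 28, 2002.
The shipment reaches the regional store: Aug 28, 2002 − 5 weeks = Jul 24, 2002.
The shipment reaches the national depot: Jul 24, 2002 − 30 days = Jun 24, 2002.
The lot is released from the manufacturer: Jun 24, 2002 − 3 weeks = Jun 3, 2002.

Jun 3, 2002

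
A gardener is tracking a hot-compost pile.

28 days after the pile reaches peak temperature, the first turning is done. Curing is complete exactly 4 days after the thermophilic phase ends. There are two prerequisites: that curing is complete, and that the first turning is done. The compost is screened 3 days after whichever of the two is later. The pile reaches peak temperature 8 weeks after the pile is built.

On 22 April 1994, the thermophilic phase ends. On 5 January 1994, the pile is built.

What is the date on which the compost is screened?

29 April 1994

The thermophilic phase ends: Apr 22, 1994.
Curing is complete: Apr 22, 1994 + 4 days = Apr 26, 1994.
The pile is built: Jan 5, 1994.
The pile reaches peak temperature: Jan 5, 1994 + 8 weeks = Mar 2, 1994.
The first turning is done: Mar 2, 1994 + 28 days = Mar 30, 1994.
Both prerequisites met — curing is complete (Apr 26, 1994), the first turning is done (Mar 30, 1994); the later is Apr 26, 1994.
The compost is screened: Apr 26, 1994 + 3 days = Apr 29, 1994.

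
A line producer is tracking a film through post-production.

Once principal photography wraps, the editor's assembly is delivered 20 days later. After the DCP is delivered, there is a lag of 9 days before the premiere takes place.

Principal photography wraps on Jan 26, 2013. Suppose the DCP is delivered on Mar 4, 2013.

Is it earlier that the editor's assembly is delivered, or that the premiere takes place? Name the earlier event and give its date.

The editor's assembly is delivered — Feb 15, 2013

Principal photography wraps: Jan 26, 2013.
The editor's assembly is delivered: Jan 26, 2013 + 20 days = Feb 15, 2013.
The DCP is delivered: Mar 4, 2013.
The premiere takes place: Mar 4, 2013 + 9 days = Mar 13, 2013.
Comparing: the editor's assembly is delivered on Feb 15, 2013 vs the premiere takes place on Mar 13, 2013. Earlier: the editor's assembly is delivered.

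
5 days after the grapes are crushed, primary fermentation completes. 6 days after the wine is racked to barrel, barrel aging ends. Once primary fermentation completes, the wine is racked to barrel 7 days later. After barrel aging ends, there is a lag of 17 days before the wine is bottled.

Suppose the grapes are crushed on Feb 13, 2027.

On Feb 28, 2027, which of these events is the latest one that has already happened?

The wine is racked to barrel

The grapes are crushed: Feb 13, 2027.
Primary fermentation completes: Feb 13, 2027 + 5 days = Feb 18, 2027.
The wine is racked to barrel: Feb 18, 2027 + 7 days = Feb 25, 2027.
Barrel aging ends: Feb 25, 2027 + 6 days = Mar 3, 2027.
The wine is bottled: Mar 3, 2027 + 17 days = Mar 20, 2027.
Feb 28, 2027 falls between when the wine is racked to barrel (Feb 25, 2027) and when barrel aging ends (Mar 3, 2027).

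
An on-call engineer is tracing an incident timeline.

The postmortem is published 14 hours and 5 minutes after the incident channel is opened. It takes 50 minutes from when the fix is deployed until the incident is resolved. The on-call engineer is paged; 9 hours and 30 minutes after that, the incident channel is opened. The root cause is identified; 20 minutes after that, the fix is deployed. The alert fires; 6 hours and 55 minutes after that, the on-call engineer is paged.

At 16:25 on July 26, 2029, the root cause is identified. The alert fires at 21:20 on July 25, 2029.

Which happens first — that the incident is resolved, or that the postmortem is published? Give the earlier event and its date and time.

The incident is resolved — 17:35 on July 26, 2029

The root cause is identified: 16:25 Jul 26, 2029.
The fix is deployed: 16:25 Jul 26, 2029 + 20m = 16:45 Jul 26, 2029.
The incident is resolved: 16:45 Jul 26, 2029 + 50m = 17:35 Jul 26, 2029.
The alert fires: 21:20 Jul 25, 2029.
The on-call engineer is paged: 21:20 Jul 25, 2029 + 6h55m = 04:15 Jul 26, 2029.
The incident channel is opened: 04:15 Jul 26, 2029 + 9h30m = 13:45 Jul 26, 2029.
The postmortem is published: 13:45 Jul 26, 2029 + 14h05m = 03:50 Jul 27, 2029.
Comparing: the incident is resolved at 17:35 Jul 26, 2029 vs the postmortem is published at 03:50 Jul 27, 2029. Earlier: the incident is resolved.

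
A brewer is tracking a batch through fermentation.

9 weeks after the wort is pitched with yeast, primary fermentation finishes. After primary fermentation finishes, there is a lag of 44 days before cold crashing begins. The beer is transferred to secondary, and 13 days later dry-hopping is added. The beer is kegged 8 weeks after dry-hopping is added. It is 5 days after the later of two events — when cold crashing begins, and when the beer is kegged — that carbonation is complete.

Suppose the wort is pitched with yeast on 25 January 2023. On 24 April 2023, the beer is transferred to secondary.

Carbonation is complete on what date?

The wort is pitched with yeast: Jan 25, 2023.
Primary fermentation finishes: Jan 25, 2023 + 9 weeks = Mar 29, 2023.
Cold crashing begins: Mar 29, 2023 + 44 days = May 12, 2023.
The beer is transferred to secondary: Apr 24, 2023.
Dry-hopping is added: Apr 24, 2023 + 13 days = May 7, 2023.
The beer is kegged: May 7, 2023 + 8 weeks = Jul 2, 2023.
Both prerequisites met — cold crashing begins (May 12, 2023), the beer is kegged (Jul 2, 2023); the later is Jul 2, 2023.
Carbonation is complete: Jul 2, 2023 + 5 days = Jul 7, 2023.

7 July 2023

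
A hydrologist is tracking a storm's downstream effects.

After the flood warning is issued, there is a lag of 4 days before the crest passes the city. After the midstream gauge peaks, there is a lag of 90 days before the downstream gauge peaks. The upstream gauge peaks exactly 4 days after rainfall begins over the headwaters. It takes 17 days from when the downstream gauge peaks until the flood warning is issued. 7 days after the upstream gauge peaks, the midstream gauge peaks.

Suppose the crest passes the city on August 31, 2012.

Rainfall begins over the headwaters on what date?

The crest passes the city: Aug 31, 2012.
The flood warning is issued: Aug 31, 2012 − 4 days = Aug 27, 2012.
The downstream gauge peaks: Aug 27, 2012 − 17 days = Aug 10, 2012.
The midstream gauge peaks: Aug 10, 2012 − 90 days = May 12, 2012.
The upstream gauge peaks: May 12, 2012 − 7 days = May 5, 2012.
Rainfall begins over the headwaters: May 5, 2012 − 4 days = May 1, 2012.

May 1, 2012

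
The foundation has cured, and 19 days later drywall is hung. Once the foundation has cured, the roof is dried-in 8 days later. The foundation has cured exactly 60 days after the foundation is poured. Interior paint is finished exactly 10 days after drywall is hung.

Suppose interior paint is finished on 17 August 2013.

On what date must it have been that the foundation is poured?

Interior paint is finished: Aug 17, 2013.
Drywall is hung: Aug 17, 2013 − 10 days = Aug 7, 2013.
The foundation has cured: Aug 7, 2013 − 19 days = Jul 19, 2013.
The foundation is poured: Jul 19, 2013 − 60 days = May 20, 2013.

20 May 2013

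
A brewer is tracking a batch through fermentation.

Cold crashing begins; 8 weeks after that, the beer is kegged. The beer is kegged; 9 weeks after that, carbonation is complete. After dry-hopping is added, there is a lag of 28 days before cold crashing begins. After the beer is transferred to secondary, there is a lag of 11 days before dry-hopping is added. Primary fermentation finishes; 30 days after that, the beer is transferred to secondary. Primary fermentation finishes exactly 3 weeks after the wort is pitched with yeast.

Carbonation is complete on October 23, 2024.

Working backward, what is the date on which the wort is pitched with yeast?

Carbonation is complete: Oct 23, 2024.
The beer is kegged: Oct 23, 2024 − 9 weeks = Aug 21, 2024.
Cold crashing begins: Aug 21, 2024 − 8 weeks = Jun 26, 2024.
Dry-hopping is added: Jun 26, 2024 − 28 days = May 29, 2024.
The beer is transferred to secondary: May 29, 2024 − 11 days = May 18, 2024.
Primary fermentation finishes: May 18, 2024 − 30 days = Apr 18, 2024.
The wort is pitched with yeast: Apr 18, 2024 − 3 weeks = Mar 28, 2024.

March 28, 2024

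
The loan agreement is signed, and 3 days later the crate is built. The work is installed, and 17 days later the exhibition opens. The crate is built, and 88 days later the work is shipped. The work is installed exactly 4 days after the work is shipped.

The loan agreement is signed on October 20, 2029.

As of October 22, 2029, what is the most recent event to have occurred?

The loan agreement is signed: Oct 20, 2029.
The crate is built: Oct 20, 2029 + 3 days = Oct 23, 2029.
The work is shipped: Oct 23, 2029 + 88 days = Jan 19, 2030.
The work is installed: Jan 19, 2030 + 4 days = Jan 23, 2030.
The exhibition opens: Jan 23, 2030 + 17 days = Feb 9, 2030.
Oct 22, 2029 falls between when the loan agreement is signed (Oct 20, 2029) and when the crate is built (Oct 23, 2029).

The loan agreement is signed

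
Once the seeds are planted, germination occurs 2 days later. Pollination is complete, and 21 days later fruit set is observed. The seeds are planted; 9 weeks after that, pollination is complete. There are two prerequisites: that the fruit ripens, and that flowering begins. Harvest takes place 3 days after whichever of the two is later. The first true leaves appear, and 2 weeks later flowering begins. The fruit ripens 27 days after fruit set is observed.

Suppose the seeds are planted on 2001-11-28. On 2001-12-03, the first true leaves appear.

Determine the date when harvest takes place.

The seeds are planted: Nov 28, 2001.
Pollination is complete: Nov 28, 2001 + 9 weeks = Jan 30, 2002.
Fruit set is observed: Jan 30, 2002 + 21 days = Feb 20, 2002.
The fruit ripens: Feb 20, 2002 + 27 days = Mar 19, 2002.
The first true leaves appear: Dec 3, 2001.
Flowering begins: Dec 3, 2001 + 2 weeks = Dec 17, 2001.
Both prerequisites met — the fruit ripens (Mar 19, 2002), flowering begins (Dec 17, 2001); the later is Mar 19, 2002.
Harvest takes place: Mar 19, 2002 + 3 days = Mar 22, 2002.

2002-03-22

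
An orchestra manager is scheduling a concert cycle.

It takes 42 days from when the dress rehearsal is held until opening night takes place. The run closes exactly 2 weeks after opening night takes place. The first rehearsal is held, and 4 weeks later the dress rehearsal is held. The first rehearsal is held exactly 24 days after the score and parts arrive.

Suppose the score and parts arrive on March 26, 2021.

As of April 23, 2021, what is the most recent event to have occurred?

The score and parts arrive: Mar 26, 2021.
The first rehearsal is held: Mar 26, 2021 + 24 days = Apr 19, 2021.
The dress rehearsal is held: Apr 19, 2021 + 4 weeks = May 17, 2021.
Opening night takes place: May 17, 2021 + 42 days = Jun 28, 2021.
The run closes: Jun 28, 2021 + 2 weeks = Jul 12, 2021.
Apr 23, 2021 falls between when the first rehearsal is held (Apr 19, 2021) and when the dress rehearsal is held (May 17, 2021).

The first rehearsal is held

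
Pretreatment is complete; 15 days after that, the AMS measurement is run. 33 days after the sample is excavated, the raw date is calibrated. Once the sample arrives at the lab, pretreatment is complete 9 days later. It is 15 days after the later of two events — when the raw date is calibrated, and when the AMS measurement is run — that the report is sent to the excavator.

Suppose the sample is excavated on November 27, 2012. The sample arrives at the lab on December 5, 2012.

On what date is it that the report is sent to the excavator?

The sample is excavated: Nov 27, 2012.
The raw date is calibrated: Nov 27, 2012 + 33 days = Dec 30, 2012.
The sample arrives at the lab: Dec 5, 2012.
Pretreatment is complete: Dec 5, 2012 + 9 days = Dec 14, 2012.
The AMS measurement is run: Dec 14, 2012 + 15 days = Dec 29, 2012.
Both prerequisites met — the raw date is calibrated (Dec 30, 2012), the AMS measurement is run (Dec 29, 2012); the later is Dec 30, 2012.
The report is sent to the excavator: Dec 30, 2012 + 15 days = Jan 14, 2013.

January 14, 2013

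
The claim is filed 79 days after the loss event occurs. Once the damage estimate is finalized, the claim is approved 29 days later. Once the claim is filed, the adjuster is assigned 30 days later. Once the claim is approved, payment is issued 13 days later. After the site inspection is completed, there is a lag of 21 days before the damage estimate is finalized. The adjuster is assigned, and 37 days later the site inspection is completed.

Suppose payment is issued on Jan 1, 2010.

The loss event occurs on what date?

Jun 6, 2009

Payment is issued: Jan 1, 2010.
The claim is approved: Jan 1, 2010 − 13 days = Dec 19, 2009.
The damage estimate is finalized: Dec 19, 2009 − 29 days = Nov 20, 2009.
The site inspection is completed: Nov 20, 2009 − 21 days = Oct 30, 2009.
The adjuster is assigned: Oct 30, 2009 − 37 days = Sep 23, 2009.
The claim is filed: Sep 23, 2009 − 30 days = Aug 24, 2009.
The loss event occurs: Aug 24, 2009 − 79 days = Jun 6, 2009.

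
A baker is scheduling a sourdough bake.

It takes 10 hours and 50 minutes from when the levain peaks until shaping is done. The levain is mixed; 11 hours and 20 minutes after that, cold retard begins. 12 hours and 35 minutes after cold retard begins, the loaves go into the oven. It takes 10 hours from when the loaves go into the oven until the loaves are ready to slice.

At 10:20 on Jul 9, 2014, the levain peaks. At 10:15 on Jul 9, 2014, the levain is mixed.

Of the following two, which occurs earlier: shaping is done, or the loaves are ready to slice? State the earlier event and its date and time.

Shaping is done — 21:10 on Jul 9, 2014

The levain peaks: 10:20 Jul 9, 2014.
Shaping is done: 10:20 Jul 9, 2014 + 10h50m = 21:10 Jul 9, 2014.
The levain is mixed: 10:15 Jul 9, 2014.
Cold retard begins: 10:15 Jul 9, 2014 + 11h20m = 21:35 Jul 9, 2014.
The loaves go into the oven: 21:35 Jul 9, 2014 + 12h35m = 10:10 Jul 10, 2014.
The loaves are ready to slice: 10:10 Jul 10, 2014 + 10h = 20:10 Jul 10, 2014.
Comparing: shaping is done at 21:10 Jul 9, 2014 vs the loaves are ready to slice at 20:10 Jul 10, 2014. Earlier: shaping is done.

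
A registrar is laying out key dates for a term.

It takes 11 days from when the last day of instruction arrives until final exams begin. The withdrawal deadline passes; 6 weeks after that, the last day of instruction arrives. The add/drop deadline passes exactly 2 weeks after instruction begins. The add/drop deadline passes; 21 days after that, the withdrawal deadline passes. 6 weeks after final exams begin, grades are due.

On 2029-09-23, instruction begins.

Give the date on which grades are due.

Instruction begins: Sep 23, 2029.
The add/drop deadline passes: Sep 23, 2029 + 2 weeks = Oct 7, 2029.
The withdrawal deadline passes: Oct 7, 2029 + 21 days = Oct 28, 2029.
The last day of instruction arrives: Oct 28, 2029 + 6 weeks = Dec 9, 2029.
Final exams begin: Dec 9, 2029 + 11 days = Dec 20, 2029.
Grades are due: Dec 20, 2029 + 6 weeks = Jan 31, 2030.

2030-01-31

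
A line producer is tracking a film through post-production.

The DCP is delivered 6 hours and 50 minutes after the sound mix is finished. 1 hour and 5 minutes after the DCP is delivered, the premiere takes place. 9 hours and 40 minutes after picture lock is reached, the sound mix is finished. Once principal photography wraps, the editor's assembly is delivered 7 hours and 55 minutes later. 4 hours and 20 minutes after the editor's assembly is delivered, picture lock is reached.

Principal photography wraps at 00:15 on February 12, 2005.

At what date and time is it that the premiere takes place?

06:05 on February 13, 2005

Principal photography wraps: 00:15 Feb 12, 2005.
The editor's assembly is delivered: 00:15 Feb 12, 2005 + 7h55m = 08:10 Feb 12, 2005.
Picture lock is reached: 08:10 Feb 12, 2005 + 4h20m = 12:30 Feb 12, 2005.
The sound mix is finished: 12:30 Feb 12, 2005 + 9h40m = 22:10 Feb 12, 2005.
The DCP is delivered: 22:10 Feb 12, 2005 + 6h50m = 05:00 Feb 13, 2005.
The premiere takes place: 05:00 Feb 13, 2005 + 1h05m = 06:05 Feb 13, 2005.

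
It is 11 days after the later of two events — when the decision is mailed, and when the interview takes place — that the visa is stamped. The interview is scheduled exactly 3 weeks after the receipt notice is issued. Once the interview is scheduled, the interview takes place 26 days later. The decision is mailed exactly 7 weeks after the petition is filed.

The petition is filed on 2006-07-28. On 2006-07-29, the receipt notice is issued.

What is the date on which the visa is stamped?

The petition is filed: Jul 28, 2006.
The decision is mailed: Jul 28, 2006 + 7 weeks = Sep 15, 2006.
The receipt notice is issued: Jul 29, 2006.
The interview is scheduled: Jul 29, 2006 + 3 weeks = Aug 19, 2006.
The interview takes place: Aug 19, 2006 + 26 days = Sep 14, 2006.
Both prerequisites met — the decision is mailed (Sep 15, 2006), the interview takes place (Sep 14, 2006); the later is Sep 15, 2006.
The visa is stamped: Sep 15, 2006 + 11 days = Sep 26, 2006.

2006-09-26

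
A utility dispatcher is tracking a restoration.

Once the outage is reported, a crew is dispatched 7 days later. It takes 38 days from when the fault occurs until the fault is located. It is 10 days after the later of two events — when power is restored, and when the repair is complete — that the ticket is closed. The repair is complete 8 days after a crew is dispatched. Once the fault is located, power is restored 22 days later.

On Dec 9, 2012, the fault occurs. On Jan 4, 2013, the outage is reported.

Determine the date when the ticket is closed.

The fault occurs: Dec 9, 2012.
The fault is located: Dec 9, 2012 + 38 days = Jan 16, 2013.
Power is restored: Jan 16, 2013 + 22 days = Feb 7, 2013.
The outage is reported: Jan 4, 2013.
A crew is dispatched: Jan 4, 2013 + 7 days = Jan 11, 2013.
The repair is complete: Jan 11, 2013 + 8 days = Jan 19, 2013.
Both prerequisites met — power is restored (Feb 7, 2013), the repair is complete (Jan 19, 2013); the later is Feb 7, 2013.
The ticket is closed: Feb 7, 2013 + 10 days = Feb 17, 2013.

Feb 17, 2013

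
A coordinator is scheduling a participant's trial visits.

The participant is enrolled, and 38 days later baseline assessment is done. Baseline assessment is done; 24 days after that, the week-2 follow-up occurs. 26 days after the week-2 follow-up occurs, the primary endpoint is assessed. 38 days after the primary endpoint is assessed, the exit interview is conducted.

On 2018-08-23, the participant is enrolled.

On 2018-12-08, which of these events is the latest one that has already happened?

The participant is enrolled: Aug 23, 2018.
Baseline assessment is done: Aug 23, 2018 + 38 days = Sep 30, 2018.
The week-2 follow-up occurs: Sep 30, 2018 + 24 days = Oct 24, 2018.
The primary endpoint is assessed: Oct 24, 2018 + 26 days = Nov 19, 2018.
The exit interview is conducted: Nov 19, 2018 + 38 days = Dec 27, 2018.
Dec 8, 2018 falls between when the primary endpoint is assessed (Nov 19, 2018) and when the exit interview is conducted (Dec 27, 2018).

The primary endpoint is assessed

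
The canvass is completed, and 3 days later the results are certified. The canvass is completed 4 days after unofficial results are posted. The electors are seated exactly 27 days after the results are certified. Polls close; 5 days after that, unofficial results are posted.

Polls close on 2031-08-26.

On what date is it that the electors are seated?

2031-10-04

Polls close: Aug 26, 2031.
Unofficial results are posted: Aug 26, 2031 + 5 days = Aug 31, 2031.
The canvass is completed: Aug 31, 2031 + 4 days = Sep 4, 2031.
The results are certified: Sep 4, 2031 + 3 days = Sep 7, 2031.
The electors are seated: Sep 7, 2031 + 27 days = Oct 4, 2031.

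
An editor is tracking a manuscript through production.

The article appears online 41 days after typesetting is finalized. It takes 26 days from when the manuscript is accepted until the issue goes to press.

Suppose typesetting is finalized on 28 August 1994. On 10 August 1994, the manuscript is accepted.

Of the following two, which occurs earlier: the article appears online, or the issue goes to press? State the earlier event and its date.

The issue goes to press — 5 September 1994

Typesetting is finalized: Aug 28, 1994.
The article appears online: Aug 28, 1994 + 41 days = Oct 8, 1994.
The manuscript is accepted: Aug 10, 1994.
The issue goes to press: Aug 10, 1994 + 26 days = Sep 5, 1994.
Comparing: the article appears online on Oct 8, 1994 vs the issue goes to press on Sep 5, 1994. Earlier: the issue goes to press.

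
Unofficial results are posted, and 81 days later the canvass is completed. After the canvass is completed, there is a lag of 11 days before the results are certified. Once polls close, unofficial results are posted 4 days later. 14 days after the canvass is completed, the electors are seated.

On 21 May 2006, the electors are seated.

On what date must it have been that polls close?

11 February 2006

The electors are seated: May 21, 2006.
The canvass is completed: May 21, 2006 − 14 days = May 7, 2006.
Unofficial results are posted: May 7, 2006 − 81 days = Feb 15, 2006.
Polls close: Feb 15, 2006 − 4 days = Feb 11, 2006.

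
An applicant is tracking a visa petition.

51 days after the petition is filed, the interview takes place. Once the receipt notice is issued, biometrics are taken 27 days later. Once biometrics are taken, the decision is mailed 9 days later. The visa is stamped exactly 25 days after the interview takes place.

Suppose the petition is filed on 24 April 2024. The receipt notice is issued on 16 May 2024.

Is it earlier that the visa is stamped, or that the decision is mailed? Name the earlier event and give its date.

The decision is mailed — 21 June 2024

The petition is filed: Apr 24, 2024.
The interview takes place: Apr 24, 2024 + 51 days = Jun 14, 2024.
The visa is stamped: Jun 14, 2024 + 25 days = Jul 9, 2024.
The receipt notice is issued: May 16, 2024.
Biometrics are taken: May 16, 2024 + 27 days = Jun 12, 2024.
The decision is mailed: Jun 12, 2024 + 9 days = Jun 21, 2024.
Comparing: the visa is stamped on Jul 9, 2024 vs the decision is mailed on Jun 21, 2024. Earlier: the decision is mailed.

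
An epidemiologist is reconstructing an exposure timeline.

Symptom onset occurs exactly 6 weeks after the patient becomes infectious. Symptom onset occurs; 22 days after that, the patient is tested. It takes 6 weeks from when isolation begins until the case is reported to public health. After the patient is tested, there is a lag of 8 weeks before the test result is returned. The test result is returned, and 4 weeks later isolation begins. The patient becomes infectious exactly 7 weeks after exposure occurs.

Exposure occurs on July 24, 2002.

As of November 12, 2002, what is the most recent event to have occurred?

Exposure occurs: Jul 24, 2002.
The patient becomes infectious: Jul 24, 2002 + 7 weeks = Sep 11, 2002.
Symptom onset occurs: Sep 11, 2002 + 6 weeks = Oct 23, 2002.
The patient is tested: Oct 23, 2002 + 22 days = Nov 14, 2002.
The test result is returned: Nov 14, 2002 + 8 weeks = Jan 9, 2003.
Isolation begins: Jan 9, 2003 + 4 weeks = Feb 6, 2003.
The case is reported to public health: Feb 6, 2003 + 6 weeks = Mar 20, 2003.
Nov 12, 2002 falls between when symptom onset occurs (Oct 23, 2002) and when the patient is tested (Nov 14, 2002).

Symptom onset occurs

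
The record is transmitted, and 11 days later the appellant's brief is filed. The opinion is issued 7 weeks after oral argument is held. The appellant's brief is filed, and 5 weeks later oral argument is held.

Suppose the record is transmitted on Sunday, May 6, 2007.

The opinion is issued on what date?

Thursday, August 9, 2007

The record is transmitted: May 6, 2007.
The appellant's brief is filed: May 6, 2007 + 11 days = May 17, 2007.
Oral argument is held: May 17, 2007 + 5 weeks = Jun 21, 2007.
The opinion is issued: Jun 21, 2007 + 7 weeks = Aug 9, 2007.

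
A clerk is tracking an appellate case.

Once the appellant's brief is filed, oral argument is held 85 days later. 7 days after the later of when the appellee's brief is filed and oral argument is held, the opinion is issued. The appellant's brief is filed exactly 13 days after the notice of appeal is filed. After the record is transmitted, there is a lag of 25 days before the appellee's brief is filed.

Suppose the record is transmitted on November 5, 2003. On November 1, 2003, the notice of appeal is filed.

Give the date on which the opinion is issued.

February 14, 2004

The record is transmitted: Nov 5, 2003.
The appellee's brief is filed: Nov 5, 2003 + 25 days = Nov 30, 2003.
The notice of appeal is filed: Nov 1, 2003.
The appellant's brief is filed: Nov 1, 2003 + 13 days = Nov 14, 2003.
Oral argument is held: Nov 14, 2003 + 85 days = Feb 7, 2004.
Both prerequisites met — the appellee's brief is filed (Nov 30, 2003), oral argument is held (Feb 7, 2004); the later is Feb 7, 2004.
The opinion is issued: Feb 7, 2004 + 7 days = Feb 14, 2004.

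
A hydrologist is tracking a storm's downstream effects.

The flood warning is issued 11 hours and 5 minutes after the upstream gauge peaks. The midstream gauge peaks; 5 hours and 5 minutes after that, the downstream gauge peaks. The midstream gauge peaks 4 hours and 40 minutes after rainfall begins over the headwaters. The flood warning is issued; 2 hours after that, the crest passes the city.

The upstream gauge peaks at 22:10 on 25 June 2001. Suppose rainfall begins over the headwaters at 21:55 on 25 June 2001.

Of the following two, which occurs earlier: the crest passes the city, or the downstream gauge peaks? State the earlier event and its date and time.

The upstream gauge peaks: 22:10 Jun 25, 2001.
The flood warning is issued: 22:10 Jun 25, 2001 + 11h05m = 09:15 Jun 26, 2001.
The crest passes the city: 09:15 Jun 26, 2001 + 2h = 11:15 Jun 26, 2001.
Rainfall begins over the headwaters: 21:55 Jun 25, 2001.
The midstream gauge peaks: 21:55 Jun 25, 2001 + 4h40m = 02:35 Jun 26, 2001.
The downstream gauge peaks: 02:35 Jun 26, 2001 + 5h05m = 07:40 Jun 26, 2001.
Comparing: the crest passes the city at 11:15 Jun 26, 2001 vs the downstream gauge peaks at 07:40 Jun 26, 2001. Earlier: the downstream gauge peaks.

The downstream gauge peaks — 07:40 on 26 June 2001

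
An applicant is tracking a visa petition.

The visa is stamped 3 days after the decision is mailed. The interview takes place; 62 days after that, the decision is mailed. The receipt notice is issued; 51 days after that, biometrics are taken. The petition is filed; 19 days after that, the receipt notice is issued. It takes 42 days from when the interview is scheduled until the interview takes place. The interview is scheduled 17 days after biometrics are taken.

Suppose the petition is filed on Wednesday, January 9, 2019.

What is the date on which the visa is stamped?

The petition is filed: Jan 9, 2019.
The receipt notice is issued: Jan 9, 2019 + 19 days = Jan 28, 2019.
Biometrics are taken: Jan 28, 2019 + 51 days = Mar 20, 2019.
The interview is scheduled: Mar 20, 2019 + 17 days = Apr 6, 2019.
The interview takes place: Apr 6, 2019 + 42 days = May 18, 2019.
The decision is mailed: May 18, 2019 + 62 days = Jul 19, 2019.
The visa is stamped: Jul 19, 2019 + 3 days = Jul 22, 2019.

Monday, July 22, 2019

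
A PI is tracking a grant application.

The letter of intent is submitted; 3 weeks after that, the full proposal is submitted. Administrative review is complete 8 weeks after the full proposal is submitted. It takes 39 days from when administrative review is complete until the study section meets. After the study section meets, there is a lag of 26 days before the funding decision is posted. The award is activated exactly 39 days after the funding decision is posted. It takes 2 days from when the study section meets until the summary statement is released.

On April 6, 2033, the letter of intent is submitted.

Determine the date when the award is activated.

October 4, 2033

The letter of intent is submitted: Apr 6, 2033.
The full proposal is submitted: Apr 6, 2033 + 3 weeks = Apr 27, 2033.
Administrative review is complete: Apr 27, 2033 + 8 weeks = Jun 22, 2033.
The study section meets: Jun 22, 2033 + 39 days = Jul 31, 2033.
The funding decision is posted: Jul 31, 2033 + 26 days = Aug 26, 2033.
The award is activated: Aug 26, 2033 + 39 days = Oct 4, 2033.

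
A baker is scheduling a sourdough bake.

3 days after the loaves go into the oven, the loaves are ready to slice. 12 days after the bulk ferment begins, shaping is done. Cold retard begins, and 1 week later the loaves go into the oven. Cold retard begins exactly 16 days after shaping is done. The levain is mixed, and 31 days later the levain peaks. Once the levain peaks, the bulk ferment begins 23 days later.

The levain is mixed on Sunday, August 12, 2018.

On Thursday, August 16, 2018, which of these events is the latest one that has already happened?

The levain is mixed: Aug 12, 2018.
The levain peaks: Aug 12, 2018 + 31 days = Sep 12, 2018.
The bulk ferment begins: Sep 12, 2018 + 23 days = Oct 5, 2018.
Shaping is done: Oct 5, 2018 + 12 days = Oct 17, 2018.
Cold retard begins: Oct 17, 2018 + 16 days = Nov 2, 2018.
The loaves go into the oven: Nov 2, 2018 + 1 week = Nov 9, 2018.
The loaves are ready to slice: Nov 9, 2018 + 3 days = Nov 12, 2018.
Aug 16, 2018 falls between when the levain is mixed (Aug 12, 2018) and when the levain peaks (Sep 12, 2018).

The levain is mixed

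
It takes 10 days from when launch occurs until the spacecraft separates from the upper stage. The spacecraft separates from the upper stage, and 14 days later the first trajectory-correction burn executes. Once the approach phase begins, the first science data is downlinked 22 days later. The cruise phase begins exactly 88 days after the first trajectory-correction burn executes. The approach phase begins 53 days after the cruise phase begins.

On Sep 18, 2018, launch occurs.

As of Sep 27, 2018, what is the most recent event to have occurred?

Launch occurs: Sep 18, 2018.
The spacecraft separates from the upper stage: Sep 18, 2018 + 10 days = Sep 28, 2018.
The first trajectory-correction burn executes: Sep 28, 2018 + 14 days = Oct 12, 2018.
The cruise phase begins: Oct 12, 2018 + 88 days = Jan 8, 2019.
The approach phase begins: Jan 8, 2019 + 53 days = Mar 2, 2019.
The first science data is downlinked: Mar 2, 2019 + 22 days = Mar 24, 2019.
Sep 27, 2018 falls between when launch occurs (Sep 18, 2018) and when the spacecraft separates from the upper stage (Sep 28, 2018).

Launch occurs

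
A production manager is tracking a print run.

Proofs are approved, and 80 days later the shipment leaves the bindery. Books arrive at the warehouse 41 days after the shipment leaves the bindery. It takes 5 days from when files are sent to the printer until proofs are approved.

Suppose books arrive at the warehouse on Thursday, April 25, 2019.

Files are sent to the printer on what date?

Thursday, December 20, 2018

Books arrive at the warehouse: Apr 25, 2019.
The shipment leaves the bindery: Apr 25, 2019 − 41 days = Mar 15, 2019.
Proofs are approved: Mar 15, 2019 − 80 days = Dec 25, 2018.
Files are sent to the printer: Dec 25, 2018 − 5 days = Dec 20, 2018.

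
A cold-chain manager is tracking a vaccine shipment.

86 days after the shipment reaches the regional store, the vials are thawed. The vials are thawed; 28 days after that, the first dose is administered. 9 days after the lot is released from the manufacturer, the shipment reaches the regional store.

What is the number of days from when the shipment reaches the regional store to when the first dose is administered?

Causal path: the shipment reaches the regional store → the vials are thawed → the first dose is administered.
Total delay along the path: 86 + 28 = 114 days.

114 days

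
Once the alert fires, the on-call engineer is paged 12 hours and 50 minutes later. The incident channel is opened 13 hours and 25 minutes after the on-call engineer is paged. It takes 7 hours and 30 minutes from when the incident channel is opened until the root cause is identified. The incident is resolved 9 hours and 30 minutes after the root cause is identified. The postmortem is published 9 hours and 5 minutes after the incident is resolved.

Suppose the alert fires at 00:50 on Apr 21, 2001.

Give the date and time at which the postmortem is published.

05:10 on Apr 23, 2001

The alert fires: 00:50 Apr 21, 2001.
The on-call engineer is paged: 00:50 Apr 21, 2001 + 12h50m = 13:40 Apr 21, 2001.
The incident channel is opened: 13:40 Apr 21, 2001 + 13h25m = 03:05 Apr 22, 2001.
The root cause is identified: 03:05 Apr 22, 2001 + 7h30m = 10:35 Apr 22, 2001.
The incident is resolved: 10:35 Apr 22, 2001 + 9h30m = 20:05 Apr 22, 2001.
The postmortem is published: 20:05 Apr 22, 2001 + 9h05m = 05:10 Apr 23, 2001.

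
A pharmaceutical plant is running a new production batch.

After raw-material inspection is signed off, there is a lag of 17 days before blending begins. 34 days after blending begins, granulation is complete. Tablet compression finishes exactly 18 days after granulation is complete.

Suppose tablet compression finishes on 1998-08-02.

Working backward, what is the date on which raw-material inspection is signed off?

1998-05-25

Tablet compression finishes: Aug 2, 1998.
Granulation is complete: Aug 2, 1998 − 18 days = Jul 15, 1998.
Blending begins: Jul 15, 1998 − 34 days = Jun 11, 1998.
Raw-material inspection is signed off: Jun 11, 1998 − 17 days = May 25, 1998.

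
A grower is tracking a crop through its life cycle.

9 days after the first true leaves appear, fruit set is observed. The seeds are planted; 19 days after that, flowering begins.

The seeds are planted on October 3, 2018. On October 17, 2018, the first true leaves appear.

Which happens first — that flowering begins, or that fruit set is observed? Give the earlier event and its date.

Flowering begins — October 22, 2018

The seeds are planted: Oct 3, 2018.
Flowering begins: Oct 3, 2018 + 19 days = Oct 22, 2018.
The first true leaves appear: Oct 17, 2018.
Fruit set is observed: Oct 17, 2018 + 9 days = Oct 26, 2018.
Comparing: flowering begins on Oct 22, 2018 vs fruit set is observed on Oct 26, 2018. Earlier: flowering begins.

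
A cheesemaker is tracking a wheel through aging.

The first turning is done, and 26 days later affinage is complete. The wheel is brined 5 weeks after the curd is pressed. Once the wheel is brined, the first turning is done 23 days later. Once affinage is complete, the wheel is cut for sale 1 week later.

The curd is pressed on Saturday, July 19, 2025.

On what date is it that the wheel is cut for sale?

Saturday, October 18, 2025

The curd is pressed: Jul 19, 2025.
The wheel is brined: Jul 19, 2025 + 5 weeks = Aug 23, 2025.
The first turning is done: Aug 23, 2025 + 23 days = Sep 15, 2025.
Affinage is complete: Sep 15, 2025 + 26 days = Oct 11, 2025.
The wheel is cut for sale: Oct 11, 2025 + 1 week = Oct 18, 2025.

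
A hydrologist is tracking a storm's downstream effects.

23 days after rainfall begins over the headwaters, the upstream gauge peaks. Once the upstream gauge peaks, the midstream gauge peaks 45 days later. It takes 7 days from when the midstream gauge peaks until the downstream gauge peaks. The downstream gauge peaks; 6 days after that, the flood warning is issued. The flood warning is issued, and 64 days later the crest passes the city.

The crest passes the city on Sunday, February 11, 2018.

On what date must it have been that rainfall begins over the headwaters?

Tuesday, September 19, 2017

The crest passes the city: Feb 11, 2018.
The flood warning is issued: Feb 11, 2018 − 64 days = Dec 9, 2017.
The downstream gauge peaks: Dec 9, 2017 − 6 days = Dec 3, 2017.
The midstream gauge peaks: Dec 3, 2017 − 7 days = Nov 26, 2017.
The upstream gauge peaks: Nov 26, 2017 − 45 days = Oct 12, 2017.
Rainfall begins over the headwaters: Oct 12, 2017 − 23 days = Sep 19, 2017.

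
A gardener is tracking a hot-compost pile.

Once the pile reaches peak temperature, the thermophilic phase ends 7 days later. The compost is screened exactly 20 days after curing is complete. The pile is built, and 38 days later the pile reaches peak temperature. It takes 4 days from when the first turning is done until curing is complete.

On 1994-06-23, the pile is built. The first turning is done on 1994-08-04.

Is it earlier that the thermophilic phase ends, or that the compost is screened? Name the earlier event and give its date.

The thermophilic phase ends — 1994-08-07

The pile is built: Jun 23, 1994.
The pile reaches peak temperature: Jun 23, 1994 + 38 days = Jul 31, 1994.
The thermophilic phase ends: Jul 31, 1994 + 7 days = Aug 7, 1994.
The first turning is done: Aug 4, 1994.
Curing is complete: Aug 4, 1994 + 4 days = Aug 8, 1994.
The compost is screened: Aug 8, 1994 + 20 days = Aug 28, 1994.
Comparing: the thermophilic phase ends on Aug 7, 1994 vs the compost is screened on Aug 28, 1994. Earlier: the thermophilic phase ends.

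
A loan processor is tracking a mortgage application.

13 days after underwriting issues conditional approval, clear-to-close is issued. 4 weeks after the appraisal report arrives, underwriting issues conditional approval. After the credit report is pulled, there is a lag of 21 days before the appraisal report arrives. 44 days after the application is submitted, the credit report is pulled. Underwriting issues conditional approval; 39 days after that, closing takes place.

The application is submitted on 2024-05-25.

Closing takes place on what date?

2024-10-04

The application is submitted: May 25, 2024.
The credit report is pulled: May 25, 2024 + 44 days = Jul 8, 2024.
The appraisal report arrives: Jul 8, 2024 + 21 days = Jul 29, 2024.
Underwriting issues conditional approval: Jul 29, 2024 + 4 weeks = Aug 26, 2024.
Closing takes place: Aug 26, 2024 + 39 days = Oct 4, 2024.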